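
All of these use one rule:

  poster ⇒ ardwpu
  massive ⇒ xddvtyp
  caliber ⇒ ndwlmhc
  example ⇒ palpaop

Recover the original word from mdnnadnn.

backpack

Shifts by position in poster: pos 0: p→a (+11), pos 1: o→r (+3), pos 2: s→d (+11), pos 3: t→w (+3) — repeating every 2. A repeating key of period 2 is used — shifts +11, +3 over and over.
Decoding mdnnadnn: m−11=b, d−3=a, n−11=c, n−3=k, a−11=p, d−3=a, n−11=c, n−3=k.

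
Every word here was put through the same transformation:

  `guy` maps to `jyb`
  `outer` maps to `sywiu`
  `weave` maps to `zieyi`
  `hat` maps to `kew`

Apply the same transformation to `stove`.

vwsyi

The shift depends on letter class: consonant g→j is +3, but vowel u→y is +4. The rule splits by letter class: vowels +4, consonants +3.
Applying it to stove: s(cons)+3=v, t(cons)+3=w, o(vowel)+4=s, v(cons)+3=y, e(vowel)+4=i.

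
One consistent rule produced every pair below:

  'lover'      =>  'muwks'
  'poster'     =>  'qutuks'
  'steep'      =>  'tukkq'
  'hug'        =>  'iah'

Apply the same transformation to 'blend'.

cmkoe

The shift depends on letter class: consonant l→m is +1, but vowel o→u is +6. Two shifts are in play — +6 for a/e/i/o/u, +1 for every other letter.
Applying it to blend: b(cons)+1=c, l(cons)+1=m, e(vowel)+6=k, n(cons)+1=o, d(cons)+1=e.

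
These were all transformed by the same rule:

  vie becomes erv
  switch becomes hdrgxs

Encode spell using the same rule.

Each letter is replaced by its mirror in the alphabet: a↔z, b↔y, c↔x, and so on (the Atbash cipher).
On spell: s↔h, p↔k, e↔v, l↔o, l↔o.

hkvoo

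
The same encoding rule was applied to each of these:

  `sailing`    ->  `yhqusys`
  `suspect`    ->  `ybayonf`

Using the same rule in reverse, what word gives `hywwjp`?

In sailing: s→y is +6, a→h is +7, i→q is +8, l→u is +9 — the shift increases by 1 each position. Letter i (0-indexed) is shifted by i+6, so successive shifts are 6, 7, 8, ….
Decoding hywwjp: h−6=b, y−7=r, w−8=o, w−9=n, j−10=z, p−11=e.

bronze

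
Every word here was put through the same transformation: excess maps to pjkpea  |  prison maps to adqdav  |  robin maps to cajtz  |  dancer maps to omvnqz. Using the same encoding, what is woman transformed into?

Shifts by position in excess: pos 0: e→p (+11), pos 1: x→j (+12), pos 2: c→k (+8), pos 3: e→p (+11), pos 4: s→e (+12), pos 5: s→a (+8) — repeating every 3. It's a Vigenère-style cipher with numeric key [11,12,8]: position i shifts by key[i mod 3].
For woman: w+11=h, o+12=a, m+8=u, a+11=l, n+12=z.

haulz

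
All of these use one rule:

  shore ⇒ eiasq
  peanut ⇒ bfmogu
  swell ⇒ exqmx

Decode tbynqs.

hammer

A repeating key of period 2 is used — shifts +12, +1 over and over.
Decoding tbynqs: t−12=h, b−1=a, y−12=m, n−1=m, q−12=e, s−1=r.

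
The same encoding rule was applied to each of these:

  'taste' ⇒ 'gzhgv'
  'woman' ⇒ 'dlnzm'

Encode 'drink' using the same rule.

wirmp

Each pair mirrors across the alphabet (t↔g, a↔z, s↔h): positions sum to 25. Each letter is replaced by its mirror in the alphabet: a↔z, b↔y, c↔x, and so on (the Atbash cipher).
Applying it to drink: d↔w, r↔i, i↔r, n↔m, k↔p.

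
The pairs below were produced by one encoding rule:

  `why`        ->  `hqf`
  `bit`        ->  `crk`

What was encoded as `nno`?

The output letters match the input read backwards, each shifted +9: why reversed is yhw. The word is reversed, then every letter is shifted forward by 9.
Decoding nno: shift back: n−9=e, n−9=e, o−9=f → eef; then reverse → fee.

fee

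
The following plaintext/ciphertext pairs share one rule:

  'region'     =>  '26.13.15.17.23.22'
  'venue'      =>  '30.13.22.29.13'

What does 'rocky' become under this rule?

26.23.11.19.33

r is letter #18 and maps to 26: an offset of 8. Each letter is replaced by its alphabet position (a=1..z=26) + 8.
For rocky: r=18→26, o=15→23, c=3→11, k=11→19, y=25→33.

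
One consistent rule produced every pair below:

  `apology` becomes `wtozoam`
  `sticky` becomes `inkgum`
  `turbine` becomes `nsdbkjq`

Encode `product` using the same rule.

tdolsgn

a(0)→w(22) and p(15)→t(19) fit y≡5x+22 (mod 26); the inverse of 5 mod 26 is 21. Each letter's alphabet position (a=0..z=25) is mapped through 5·x+22 mod 26 — an affine cipher.
Applying it to product: p(15)→5·15+22≡19=t; r(17)→5·17+22≡3=d; o(14)→5·14+22≡14=o; d(3)→5·3+22≡11=l; u(20)→5·20+22≡18=s; c(2)→5·2+22≡6=g; t(19)→5·19+22≡13=n (all mod 26).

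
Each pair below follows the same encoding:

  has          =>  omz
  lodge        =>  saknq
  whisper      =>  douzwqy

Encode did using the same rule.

The rule splits by letter class: vowels +12, consonants +7.
On did: d(cons)+7=k, i(vowel)+12=u, d(cons)+7=k.

kuk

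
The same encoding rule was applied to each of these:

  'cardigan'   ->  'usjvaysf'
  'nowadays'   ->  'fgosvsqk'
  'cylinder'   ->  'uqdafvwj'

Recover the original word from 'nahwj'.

viper

Compare letters: c→u is +18, a→s is +18, r→j is +18 — a constant shift. Each letter is shifted forward by 18 in the alphabet (a Caesar shift of +18).
Undoing it on nahwj: n−18=v, a−18=i, h−18=p, w−18=e, j−18=r.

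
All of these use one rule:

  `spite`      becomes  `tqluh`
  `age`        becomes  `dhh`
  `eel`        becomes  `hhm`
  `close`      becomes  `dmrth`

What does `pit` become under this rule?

qlu

The shift depends on letter class: consonant s→t is +1, but vowel i→l is +3. Two shifts are in play — +3 for a/e/i/o/u, +1 for every other letter.
For pit: p(cons)+1=q, i(vowel)+3=l, t(cons)+1=u.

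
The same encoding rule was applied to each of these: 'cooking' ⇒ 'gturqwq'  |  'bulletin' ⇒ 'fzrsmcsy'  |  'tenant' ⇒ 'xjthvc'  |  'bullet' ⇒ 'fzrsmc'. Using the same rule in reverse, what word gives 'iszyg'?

entry

The shift increases by 1 at each position, starting from +4: 4, 5, 6, ….
Reversing it on iszyg: i−4=e, s−5=n, z−6=t, y−7=r, g−8=y.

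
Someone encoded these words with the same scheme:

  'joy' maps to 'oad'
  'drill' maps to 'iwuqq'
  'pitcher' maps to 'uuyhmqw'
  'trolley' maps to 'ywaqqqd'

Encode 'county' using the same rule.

hagsyd

The shift depends on letter class: consonant j→o is +5, but vowel o→a is +12. Two shifts are in play — +12 for a/e/i/o/u, +5 for every other letter.
On county: c(cons)+5=h, o(vowel)+12=a, u(vowel)+12=g, n(cons)+5=s, t(cons)+5=y, y(cons)+5=d.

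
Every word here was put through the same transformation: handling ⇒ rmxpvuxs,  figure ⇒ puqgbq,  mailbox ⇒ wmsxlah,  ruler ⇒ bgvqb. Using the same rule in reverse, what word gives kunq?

Shifts by position in handling: pos 0: h→r (+10), pos 1: a→m (+12), pos 2: n→x (+10), pos 3: d→p (+12) — repeating every 2. The shifts repeat in a cycle of length 2: positions 0,1,… shift by +10, +12, then the pattern repeats.
Undoing it on kunq: k−10=a, u−12=i, n−10=d, q−12=e.

aide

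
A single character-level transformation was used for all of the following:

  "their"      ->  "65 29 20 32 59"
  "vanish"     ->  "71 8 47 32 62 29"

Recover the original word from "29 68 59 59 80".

hurry

t(#20)→65 and h(#8)→29: differences scale by 3, so n = 3·pos + 5. The formula is n = 3×(alphabet index, a=1) + 5.
Decoding 29 68 59 59 80: 29→(29−5)÷3=8=h, 68→(68−5)÷3=21=u, 59→(59−5)÷3=18=r, 59→(59−5)÷3=18=r, 80→(80−5)÷3=25=y.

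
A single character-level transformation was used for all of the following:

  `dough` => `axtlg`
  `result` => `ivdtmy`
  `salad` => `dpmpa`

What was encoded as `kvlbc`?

d(3)→a(0) and o(14)→x(23) fit y≡21x+15 (mod 26); the inverse of 21 mod 26 is 5. Each letter's alphabet position (a=0..z=25) is mapped through 21·x+15 mod 26 — an affine cipher.
Decoding kvlbc: k(10)→5·(10−15)≡1=b; v(21)→5·(21−15)≡4=e; l(11)→5·(11−15)≡6=g; b(1)→5·(1−15)≡8=i; c(2)→5·(2−15)≡13=n (all mod 26).

begin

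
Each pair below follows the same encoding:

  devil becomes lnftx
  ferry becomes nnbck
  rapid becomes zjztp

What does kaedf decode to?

In devil: d→l is +8, e→n is +9, v→f is +10, i→t is +11 — the shift increases by 1 each position. Letter i (0-indexed) is shifted by i+8, so successive shifts are 8, 9, 10, ….
Decoding kaedf: k−8=c, a−9=r, e−10=u, d−11=s, f−12=t.

crust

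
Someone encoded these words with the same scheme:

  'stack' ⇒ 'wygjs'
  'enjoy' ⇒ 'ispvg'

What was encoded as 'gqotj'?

climb

In stack: s→w is +4, t→y is +5, a→g is +6, c→j is +7 — the shift increases by 1 each position. Each letter shifts forward by (position + 4), i.e. 4, 5, 6, … — the shift grows by one for each successive letter.
Undoing it on gqotj: g−4=c, q−5=l, o−6=i, t−7=m, j−8=b.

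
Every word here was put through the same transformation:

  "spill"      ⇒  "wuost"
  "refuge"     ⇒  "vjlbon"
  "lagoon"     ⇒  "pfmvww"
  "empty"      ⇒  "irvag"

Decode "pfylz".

The shift increases by 1 at each position, starting from +4: 4, 5, 6, ….
Decoding pfylz: p−4=l, f−5=a, y−6=s, l−7=e, z−8=r.

laser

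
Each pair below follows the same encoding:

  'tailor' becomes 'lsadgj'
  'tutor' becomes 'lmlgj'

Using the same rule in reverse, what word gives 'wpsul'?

Compare letters: t→l is +18, a→s is +18, i→a is +18 — a constant shift. This is a Caesar cipher with shift 18.
Undoing it on wpsul: w−18=e, p−18=x, s−18=a, u−18=c, l−18=t.

exact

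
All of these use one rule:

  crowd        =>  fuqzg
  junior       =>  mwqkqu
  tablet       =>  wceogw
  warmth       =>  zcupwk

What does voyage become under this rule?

yqbcjg

The shift depends on letter class: consonant c→f is +3, but vowel o→q is +2. The rule splits by letter class: vowels +2, consonants +3.
On voyage: v(cons)+3=y, o(vowel)+2=q, y(cons)+3=b, a(vowel)+2=c, g(cons)+3=j, e(vowel)+2=g.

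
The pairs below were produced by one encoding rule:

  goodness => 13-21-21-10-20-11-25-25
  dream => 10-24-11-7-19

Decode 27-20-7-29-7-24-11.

g is letter #7 and maps to 13: an offset of 6. Letters become their 1-based position plus 6 (so a→7, b→8, …).
Undoing it on 27-20-7-29-7-24-11: 27→(27−6)÷1=21=u, 20→(20−6)÷1=14=n, 7→(7−6)÷1=1=a, 29→(29−6)÷1=23=w, 7→(7−6)÷1=1=a, 24→(24−6)÷1=18=r, 11→(11−6)÷1=5=e.

unaware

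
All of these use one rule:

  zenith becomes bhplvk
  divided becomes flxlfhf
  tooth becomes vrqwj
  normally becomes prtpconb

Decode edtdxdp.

Shifts by position in zenith: pos 0: z→b (+2), pos 1: e→h (+3), pos 2: n→p (+2), pos 3: i→l (+3) — repeating every 2. A repeating key of period 2 is used — shifts +2, +3 over and over.
Reversing it on edtdxdp: e−2=c, d−3=a, t−2=r, d−3=a, x−2=v, d−3=a, p−2=n.

caravan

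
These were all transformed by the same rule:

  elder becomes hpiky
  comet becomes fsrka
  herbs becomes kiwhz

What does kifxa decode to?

Each letter shifts forward by (position + 3), i.e. 3, 4, 5, … — the shift grows by one for each successive letter.
Decoding kifxa: k−3=h, i−4=e, f−5=a, x−6=r, a−7=t.

heart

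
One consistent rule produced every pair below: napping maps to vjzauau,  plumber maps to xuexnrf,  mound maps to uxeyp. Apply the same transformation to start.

ackcf

In napping: n→v is +8, a→j is +9, p→z is +10, p→a is +11 — the shift increases by 1 each position. Letter i (0-indexed) is shifted by i+8, so successive shifts are 8, 9, 10, ….
Applying it to start: s+8=a, t+9=c, a+10=k, r+11=c, t+12=f.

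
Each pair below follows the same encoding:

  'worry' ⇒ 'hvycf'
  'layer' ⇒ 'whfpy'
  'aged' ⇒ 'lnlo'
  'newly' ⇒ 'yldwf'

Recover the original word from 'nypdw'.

crisp

Shifts by position in worry: pos 0: w→h (+11), pos 1: o→v (+7), pos 2: r→y (+7), pos 3: r→c (+11), pos 4: y→f (+7) — repeating every 3. It's a Vigenère-style cipher with numeric key [11,7,7]: position i shifts by key[i mod 3].
Reversing it on nypdw: n−11=c, y−7=r, p−7=i, d−11=s, w−7=p.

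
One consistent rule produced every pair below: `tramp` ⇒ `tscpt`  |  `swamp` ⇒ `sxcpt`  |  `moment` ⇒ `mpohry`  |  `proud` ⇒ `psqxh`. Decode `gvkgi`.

guide

In tramp: t→t is +0, r→s is +1, a→c is +2, m→p is +3 — the shift increases by 1 each position. Letter i (0-indexed) is shifted by i+0, so successive shifts are 0, 1, 2, ….
Undoing it on gvkgi: g−0=g, v−1=u, k−2=i, g−3=d, i−4=e.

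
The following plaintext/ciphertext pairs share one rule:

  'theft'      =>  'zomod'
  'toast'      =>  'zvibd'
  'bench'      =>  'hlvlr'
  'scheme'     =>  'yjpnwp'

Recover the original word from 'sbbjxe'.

In theft: t→z is +6, h→o is +7, e→m is +8, f→o is +9 — the shift increases by 1 each position. Letter i (0-indexed) is shifted by i+6, so successive shifts are 6, 7, 8, ….
Decoding sbbjxe: s−6=m, b−7=u, b−8=t, j−9=a, x−10=n, e−11=t.

mutant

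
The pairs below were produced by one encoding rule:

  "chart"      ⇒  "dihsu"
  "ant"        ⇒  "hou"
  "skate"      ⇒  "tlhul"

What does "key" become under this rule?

llz

The shift depends on letter class: consonant c→d is +1, but vowel a→h is +7. Two shifts are in play — +7 for a/e/i/o/u, +1 for every other letter.
Applying it to key: k(cons)+1=l, e(vowel)+7=l, y(cons)+1=z.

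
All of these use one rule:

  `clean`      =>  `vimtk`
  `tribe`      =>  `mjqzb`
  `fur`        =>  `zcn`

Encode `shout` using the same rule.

bcwpa

The output letters match the input read backwards, each shifted +8: clean reversed is naelc. Read the word backwards and shift each letter +8.
Applying it to shout: reverse → tuohs; then shift: t+8=b, u+8=c, o+8=w, h+8=p, s+8=a.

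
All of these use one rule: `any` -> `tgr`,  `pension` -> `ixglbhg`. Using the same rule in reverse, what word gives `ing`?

Compare letters: a→t is +19, n→g is +19, y→r is +19 — a constant shift. Each letter is shifted forward by 19 in the alphabet (a Caesar shift of +19).
Reversing it on ing: i−19=p, n−19=u, g−19=n.

pun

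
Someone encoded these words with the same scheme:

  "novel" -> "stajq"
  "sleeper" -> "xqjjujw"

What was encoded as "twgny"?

orbit

Compare letters: n→s is +5, o→t is +5, v→a is +5 — a constant shift. Each letter is shifted forward by 5 in the alphabet (a Caesar shift of +5).
Decoding twgny: t−5=o, w−5=r, g−5=b, n−5=i, y−5=t.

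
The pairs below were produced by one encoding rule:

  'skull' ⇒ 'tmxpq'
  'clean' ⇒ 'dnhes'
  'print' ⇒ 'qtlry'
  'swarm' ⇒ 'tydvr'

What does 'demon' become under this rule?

egpss

In skull: s→t is +1, k→m is +2, u→x is +3, l→p is +4 — the shift increases by 1 each position. Letter i (0-indexed) is shifted by i+1, so successive shifts are 1, 2, 3, ….
On demon: d+1=e, e+2=g, m+3=p, o+4=s, n+5=s.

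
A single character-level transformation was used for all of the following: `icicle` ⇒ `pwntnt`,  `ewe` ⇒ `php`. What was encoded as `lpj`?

yea

Two steps: reverse the string, then apply a Caesar shift of +11.
Reversing it on lpj: shift back: l−11=a, p−11=e, j−11=y → aey; then reverse → yea.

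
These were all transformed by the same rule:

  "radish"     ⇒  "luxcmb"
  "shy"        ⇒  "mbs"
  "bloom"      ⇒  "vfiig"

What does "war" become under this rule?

Compare letters: r→l is +20, a→u is +20, d→x is +20 — a constant shift. Each letter is shifted forward by 20 in the alphabet (a Caesar shift of +20).
Applying it to war: w+20=q, a+20=u, r+20=l.

qul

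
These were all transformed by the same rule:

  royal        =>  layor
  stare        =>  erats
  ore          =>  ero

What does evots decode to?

The output letters match the input read backwards: royal reversed is layor. It's just the letters in reverse order.
Decoding evots: then reverse → stove.

stove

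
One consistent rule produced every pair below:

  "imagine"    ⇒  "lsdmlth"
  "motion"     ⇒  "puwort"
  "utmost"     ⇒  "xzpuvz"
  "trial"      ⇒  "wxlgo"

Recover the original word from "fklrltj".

Shifts by position in imagine: pos 0: i→l (+3), pos 1: m→s (+6), pos 2: a→d (+3), pos 3: g→m (+6) — repeating every 2. The shifts repeat in a cycle of length 2: positions 0,1,… shift by +3, +6, then the pattern repeats.
Decoding fklrltj: f−3=c, k−6=e, l−3=i, r−6=l, l−3=i, t−6=n, j−3=g.

ceiling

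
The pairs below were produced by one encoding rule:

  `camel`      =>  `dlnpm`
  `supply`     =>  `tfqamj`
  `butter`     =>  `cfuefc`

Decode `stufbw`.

The shifts repeat in a cycle of length 2: positions 0,1,… shift by +1, +11, then the pattern repeats.
Undoing it on stufbw: s−1=r, t−11=i, u−1=t, f−11=u, b−1=a, w−11=l.

ritual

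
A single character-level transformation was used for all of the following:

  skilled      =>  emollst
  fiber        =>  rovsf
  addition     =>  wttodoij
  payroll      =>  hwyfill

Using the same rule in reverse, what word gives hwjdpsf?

s(18)→e(4) and k(10)→m(12) fit y≡25x+22 (mod 26); the inverse of 25 mod 26 is 25. Each letter's alphabet position (a=0..z=25) is mapped through 25·x+22 mod 26 — an affine cipher.
Reversing it on hwjdpsf: h(7)→25·(7−22)≡15=p; w(22)→25·(22−22)≡0=a; j(9)→25·(9−22)≡13=n; d(3)→25·(3−22)≡19=t; p(15)→25·(15−22)≡7=h; s(18)→25·(18−22)≡4=e; f(5)→25·(5−22)≡17=r (all mod 26).

panther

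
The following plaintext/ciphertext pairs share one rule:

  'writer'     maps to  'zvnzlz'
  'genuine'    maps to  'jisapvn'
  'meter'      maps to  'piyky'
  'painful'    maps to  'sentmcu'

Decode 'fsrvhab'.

compass

The shift increases by 1 at each position, starting from +3: 3, 4, 5, ….
Decoding fsrvhab: f−3=c, s−4=o, r−5=m, v−6=p, h−7=a, a−8=s, b−9=s.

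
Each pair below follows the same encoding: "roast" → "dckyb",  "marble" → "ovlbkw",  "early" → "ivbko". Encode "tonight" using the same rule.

drqsxyd

The output letters match the input read backwards, each shifted +10: roast reversed is tsaor. The word is reversed, then every letter is shifted forward by 10.
On tonight: reverse → thginot; then shift: t+10=d, h+10=r, g+10=q, i+10=s, n+10=x, o+10=y, t+10=d.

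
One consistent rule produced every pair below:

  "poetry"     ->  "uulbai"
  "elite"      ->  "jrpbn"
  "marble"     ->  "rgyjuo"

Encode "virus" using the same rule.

aoycb

In poetry: p→u is +5, o→u is +6, e→l is +7, t→b is +8 — the shift increases by 1 each position. Letter i (0-indexed) is shifted by i+5, so successive shifts are 5, 6, 7, ….
For virus: v+5=a, i+6=o, r+7=y, u+8=c, s+9=b.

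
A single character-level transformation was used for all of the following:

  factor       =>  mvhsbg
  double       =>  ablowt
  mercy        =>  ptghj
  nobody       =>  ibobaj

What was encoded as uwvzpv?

plasma

Treating letters as 0–25, the rule is x ↦ 19x + 21 (mod 26).
Decoding uwvzpv: u(20)→11·(20−21)≡15=p; w(22)→11·(22−21)≡11=l; v(21)→11·(21−21)≡0=a; z(25)→11·(25−21)≡18=s; p(15)→11·(15−21)≡12=m; v(21)→11·(21−21)≡0=a (all mod 26).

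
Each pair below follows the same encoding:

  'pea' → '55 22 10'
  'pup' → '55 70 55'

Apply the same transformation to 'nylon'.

49 82 43 52 49

p(#16)→55 and e(#5)→22: differences scale by 3, so n = 3·pos + 7. The formula is n = 3×(alphabet index, a=1) + 7.
On nylon: n=14→49, y=25→82, l=12→43, o=15→52, n=14→49.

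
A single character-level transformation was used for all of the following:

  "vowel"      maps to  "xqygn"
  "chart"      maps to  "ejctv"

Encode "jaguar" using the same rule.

Compare letters: v→x is +2, o→q is +2, w→y is +2 — a constant shift. Every letter moves 2 places later in the alphabet, wrapping around z→a.
For jaguar: j+2=l, a+2=c, g+2=i, u+2=w, a+2=c, r+2=t.

lciwct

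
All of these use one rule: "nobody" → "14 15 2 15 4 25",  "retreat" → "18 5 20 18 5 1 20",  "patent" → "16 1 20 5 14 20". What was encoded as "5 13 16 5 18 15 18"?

emperor

n is letter #14 and maps to 14: an offset of 0. Letters become their 1-indexed alphabet positions: a=1 … z=26.
Reversing it on 5 13 16 5 18 15 18: 5=e, 13=m, 16=p, 5=e, 18=r, 15=o, 18=r.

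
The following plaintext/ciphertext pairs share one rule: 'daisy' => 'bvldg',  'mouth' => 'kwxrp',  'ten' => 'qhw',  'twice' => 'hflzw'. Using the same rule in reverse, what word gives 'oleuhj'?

The output letters match the input read backwards, each shifted +3: daisy reversed is ysiad. Two steps: reverse the string, then apply a Caesar shift of +3.
Reversing it on oleuhj: shift back: o−3=l, l−3=i, e−3=b, u−3=r, h−3=e, j−3=g → libreg; then reverse → gerbil.

gerbil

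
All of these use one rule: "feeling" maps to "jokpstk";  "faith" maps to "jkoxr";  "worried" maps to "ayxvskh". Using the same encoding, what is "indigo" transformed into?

Shifts by position in feeling: pos 0: f→j (+4), pos 1: e→o (+10), pos 2: e→k (+6), pos 3: l→p (+4), pos 4: i→s (+10), pos 5: n→t (+6) — repeating every 3. A repeating key of period 3 is used — shifts +4, +10, +6 over and over.
Applying it to indigo: i+4=m, n+10=x, d+6=j, i+4=m, g+10=q, o+6=u.

mxjmqu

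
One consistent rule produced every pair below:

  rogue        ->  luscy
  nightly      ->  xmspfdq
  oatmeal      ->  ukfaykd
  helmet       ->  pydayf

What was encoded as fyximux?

tension

r(17)→l(11) and o(14)→u(20) fit y≡23x+10 (mod 26); the inverse of 23 mod 26 is 17. This is an affine cipher: with a=0,…,z=25, each position x becomes (23x+10) mod 26.
Reversing it on fyximux: f(5)→17·(5−10)≡19=t; y(24)→17·(24−10)≡4=e; x(23)→17·(23−10)≡13=n; i(8)→17·(8−10)≡18=s; m(12)→17·(12−10)≡8=i; u(20)→17·(20−10)≡14=o; x(23)→17·(23−10)≡13=n (all mod 26).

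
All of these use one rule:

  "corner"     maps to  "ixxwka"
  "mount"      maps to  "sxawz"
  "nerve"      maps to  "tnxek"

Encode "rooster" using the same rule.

Shifts by position in corner: pos 0: c→i (+6), pos 1: o→x (+9), pos 2: r→x (+6), pos 3: n→w (+9) — repeating every 2. It's a Vigenère-style cipher with numeric key [6,9]: position i shifts by key[i mod 2].
On rooster: r+6=x, o+9=x, o+6=u, s+9=b, t+6=z, e+9=n, r+6=x.

xxubznx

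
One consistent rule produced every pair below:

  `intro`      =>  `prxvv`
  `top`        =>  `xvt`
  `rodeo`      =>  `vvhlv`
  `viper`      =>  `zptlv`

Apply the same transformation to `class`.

gphww

The shift depends on letter class: consonant n→r is +4, but vowel i→p is +7. Two shifts are in play — +7 for a/e/i/o/u, +4 for every other letter.
For class: c(cons)+4=g, l(cons)+4=p, a(vowel)+7=h, s(cons)+4=w, s(cons)+4=w.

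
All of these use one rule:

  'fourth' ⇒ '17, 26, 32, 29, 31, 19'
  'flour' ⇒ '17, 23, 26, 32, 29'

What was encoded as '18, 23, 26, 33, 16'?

Each letter is replaced by its alphabet position (a=1..z=26) + 11.
Undoing it on 18, 23, 26, 33, 16: 18→(18−11)÷1=7=g, 23→(23−11)÷1=12=l, 26→(26−11)÷1=15=o, 33→(33−11)÷1=22=v, 16→(16−11)÷1=5=e.

glove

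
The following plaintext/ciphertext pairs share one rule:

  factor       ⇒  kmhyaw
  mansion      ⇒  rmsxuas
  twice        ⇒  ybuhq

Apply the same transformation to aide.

The shift depends on letter class: consonant f→k is +5, but vowel a→m is +12. The rule splits by letter class: vowels +12, consonants +5.
For aide: a(vowel)+12=m, i(vowel)+12=u, d(cons)+5=i, e(vowel)+12=q.

muiq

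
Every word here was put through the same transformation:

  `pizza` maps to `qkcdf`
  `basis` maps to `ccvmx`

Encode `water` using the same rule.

xcwiw

In pizza: p→q is +1, i→k is +2, z→c is +3, z→d is +4 — the shift increases by 1 each position. Each letter shifts forward by (position + 1), i.e. 1, 2, 3, … — the shift grows by one for each successive letter.
On water: w+1=x, a+2=c, t+3=w, e+4=i, r+5=w.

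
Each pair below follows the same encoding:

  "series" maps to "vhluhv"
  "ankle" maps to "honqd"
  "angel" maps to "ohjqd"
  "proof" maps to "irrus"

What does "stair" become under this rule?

The output letters match the input read backwards, each shifted +3: series reversed is seires. Two steps: reverse the string, then apply a Caesar shift of +3.
For stair: reverse → riats; then shift: r+3=u, i+3=l, a+3=d, t+3=w, s+3=v.

uldwv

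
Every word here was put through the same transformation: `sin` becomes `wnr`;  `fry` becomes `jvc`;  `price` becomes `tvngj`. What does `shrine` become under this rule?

The shift depends on letter class: consonant s→w is +4, but vowel i→n is +5. Two shifts are in play — +5 for a/e/i/o/u, +4 for every other letter.
For shrine: s(cons)+4=w, h(cons)+4=l, r(cons)+4=v, i(vowel)+5=n, n(cons)+4=r, e(vowel)+5=j.

wlvnrj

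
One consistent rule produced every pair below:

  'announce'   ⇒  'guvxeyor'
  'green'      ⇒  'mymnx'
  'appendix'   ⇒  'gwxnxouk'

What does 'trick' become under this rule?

Each letter shifts forward by (position + 6), i.e. 6, 7, 8, … — the shift grows by one for each successive letter.
Applying it to trick: t+6=z, r+7=y, i+8=q, c+9=l, k+10=u.

zyqlu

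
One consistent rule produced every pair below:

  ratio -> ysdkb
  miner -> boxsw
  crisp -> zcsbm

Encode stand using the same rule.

nxkdc

The word is reversed, then every letter is shifted forward by 10.
For stand: reverse → dnats; then shift: d+10=n, n+10=x, a+10=k, t+10=d, s+10=c.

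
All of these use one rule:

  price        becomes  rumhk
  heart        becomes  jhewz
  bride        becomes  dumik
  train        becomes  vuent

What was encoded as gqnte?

enjoy

In price: p→r is +2, r→u is +3, i→m is +4, c→h is +5 — the shift increases by 1 each position. Letter i (0-indexed) is shifted by i+2, so successive shifts are 2, 3, 4, ….
Decoding gqnte: g−2=e, q−3=n, n−4=j, t−5=o, e−6=y.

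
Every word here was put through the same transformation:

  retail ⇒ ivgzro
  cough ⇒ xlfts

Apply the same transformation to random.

izmwln

Each pair mirrors across the alphabet (r↔i, e↔v, t↔g): positions sum to 25. Each letter is replaced by its mirror in the alphabet: a↔z, b↔y, c↔x, and so on (the Atbash cipher).
Applying it to random: r↔i, a↔z, n↔m, d↔w, o↔l, m↔n.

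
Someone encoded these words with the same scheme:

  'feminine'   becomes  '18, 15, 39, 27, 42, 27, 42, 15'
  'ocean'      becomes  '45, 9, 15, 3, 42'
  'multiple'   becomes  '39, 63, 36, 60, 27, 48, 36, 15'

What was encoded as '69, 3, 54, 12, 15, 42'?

f(#6)→18 and e(#5)→15: differences scale by 3, so n = 3·pos + 0. Each letter becomes 3×(its alphabet position, a=1..z=26).
Decoding 69, 3, 54, 12, 15, 42: 69→(69−0)÷3=23=w, 3→(3−0)÷3=1=a, 54→(54−0)÷3=18=r, 12→(12−0)÷3=4=d, 15→(15−0)÷3=5=e, 42→(42−0)÷3=14=n.

warden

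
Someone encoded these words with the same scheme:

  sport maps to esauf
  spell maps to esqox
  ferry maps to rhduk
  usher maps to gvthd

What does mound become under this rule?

Shifts by position in sport: pos 0: s→e (+12), pos 1: p→s (+3), pos 2: o→a (+12), pos 3: r→u (+3) — repeating every 2. The shifts repeat in a cycle of length 2: positions 0,1,… shift by +12, +3, then the pattern repeats.
For mound: m+12=y, o+3=r, u+12=g, n+3=q, d+12=p.

yrgqp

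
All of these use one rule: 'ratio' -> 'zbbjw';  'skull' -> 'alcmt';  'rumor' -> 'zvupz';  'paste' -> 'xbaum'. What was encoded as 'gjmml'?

Shifts by position in ratio: pos 0: r→z (+8), pos 1: a→b (+1), pos 2: t→b (+8), pos 3: i→j (+1) — repeating every 2. A repeating key of period 2 is used — shifts +8, +1 over and over.
Undoing it on gjmml: g−8=y, j−1=i, m−8=e, m−1=l, l−8=d.

yield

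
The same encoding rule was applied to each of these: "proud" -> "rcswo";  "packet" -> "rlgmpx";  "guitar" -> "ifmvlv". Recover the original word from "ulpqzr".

Shifts by position in proud: pos 0: p→r (+2), pos 1: r→c (+11), pos 2: o→s (+4), pos 3: u→w (+2), pos 4: d→o (+11) — repeating every 3. A repeating key of period 3 is used — shifts +2, +11, +4 over and over.
Decoding ulpqzr: u−2=s, l−11=a, p−4=l, q−2=o, z−11=o, r−4=n.

saloon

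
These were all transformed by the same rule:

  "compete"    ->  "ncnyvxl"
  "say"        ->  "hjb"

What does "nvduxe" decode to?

volume

The output letters match the input read backwards, each shifted +9: compete reversed is etepmoc. Read the word backwards and shift each letter +9.
Reversing it on nvduxe: shift back: n−9=e, v−9=m, d−9=u, u−9=l, x−9=o, e−9=v → emulov; then reverse → volume.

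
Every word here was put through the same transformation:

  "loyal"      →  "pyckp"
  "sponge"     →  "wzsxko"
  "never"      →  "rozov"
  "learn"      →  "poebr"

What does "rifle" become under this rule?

Shifts by position in loyal: pos 0: l→p (+4), pos 1: o→y (+10), pos 2: y→c (+4), pos 3: a→k (+10) — repeating every 2. The shifts repeat in a cycle of length 2: positions 0,1,… shift by +4, +10, then the pattern repeats.
On rifle: r+4=v, i+10=s, f+4=j, l+10=v, e+4=i.

vsjvi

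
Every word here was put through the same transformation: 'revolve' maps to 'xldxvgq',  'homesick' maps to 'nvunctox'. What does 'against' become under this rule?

In revolve: r→x is +6, e→l is +7, v→d is +8, o→x is +9 — the shift increases by 1 each position. Letter i (0-indexed) is shifted by i+6, so successive shifts are 6, 7, 8, ….
On against: a+6=g, g+7=n, a+8=i, i+9=r, n+10=x, s+11=d, t+12=f.

gnirxdf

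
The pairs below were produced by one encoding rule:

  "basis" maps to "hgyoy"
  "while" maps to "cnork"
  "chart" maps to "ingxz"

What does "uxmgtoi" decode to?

Compare letters: b→h is +6, a→g is +6, s→y is +6 — a constant shift. Each letter is shifted forward by 6 in the alphabet (a Caesar shift of +6).
Decoding uxmgtoi: u−6=o, x−6=r, m−6=g, g−6=a, t−6=n, o−6=i, i−6=c.

organic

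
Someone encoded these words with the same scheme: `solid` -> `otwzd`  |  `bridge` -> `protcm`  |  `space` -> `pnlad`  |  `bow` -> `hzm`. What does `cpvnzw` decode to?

The output letters match the input read backwards, each shifted +11: solid reversed is dilos. The word is reversed, then every letter is shifted forward by 11.
Undoing it on cpvnzw: shift back: c−11=r, p−11=e, v−11=k, n−11=c, z−11=o, w−11=l → rekcol; then reverse → locker.

locker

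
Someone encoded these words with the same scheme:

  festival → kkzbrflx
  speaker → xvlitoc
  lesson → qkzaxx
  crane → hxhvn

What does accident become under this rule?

In festival: f→k is +5, e→k is +6, s→z is +7, t→b is +8 — the shift increases by 1 each position. Each letter shifts forward by (position + 5), i.e. 5, 6, 7, … — the shift grows by one for each successive letter.
For accident: a+5=f, c+6=i, c+7=j, i+8=q, d+9=m, e+10=o, n+11=y, t+12=f.

fijqmoyf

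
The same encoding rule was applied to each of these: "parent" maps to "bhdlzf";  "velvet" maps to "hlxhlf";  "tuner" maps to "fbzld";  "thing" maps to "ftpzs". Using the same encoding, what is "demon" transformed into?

plyvz

The shift depends on letter class: consonant p→b is +12, but vowel a→h is +7. Two shifts are in play — +7 for a/e/i/o/u, +12 for every other letter.
Applying it to demon: d(cons)+12=p, e(vowel)+7=l, m(cons)+12=y, o(vowel)+7=v, n(cons)+12=z.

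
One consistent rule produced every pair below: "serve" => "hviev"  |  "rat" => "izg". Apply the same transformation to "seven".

hvevm

Each pair mirrors across the alphabet (s↔h, e↔v, r↔i): positions sum to 25. Letters are reflected about the middle of the alphabet (position → 25−position): Atbash.
For seven: s↔h, e↔v, v↔e, e↔v, n↔m.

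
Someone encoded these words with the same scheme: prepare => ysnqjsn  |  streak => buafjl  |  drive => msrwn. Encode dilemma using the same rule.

Shifts by position in prepare: pos 0: p→y (+9), pos 1: r→s (+1), pos 2: e→n (+9), pos 3: p→q (+1) — repeating every 2. It's a Vigenère-style cipher with numeric key [9,1]: position i shifts by key[i mod 2].
Applying it to dilemma: d+9=m, i+1=j, l+9=u, e+1=f, m+9=v, m+1=n, a+9=j.

mjufvnj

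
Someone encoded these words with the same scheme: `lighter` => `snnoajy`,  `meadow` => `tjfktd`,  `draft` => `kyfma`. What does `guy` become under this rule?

nzf

Two shifts are in play — +5 for a/e/i/o/u, +7 for every other letter.
On guy: g(cons)+7=n, u(vowel)+5=z, y(cons)+7=f.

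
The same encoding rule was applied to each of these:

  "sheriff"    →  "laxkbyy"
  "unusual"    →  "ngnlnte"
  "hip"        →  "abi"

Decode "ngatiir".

Compare letters: s→l is +19, h→a is +19, e→x is +19 — a constant shift. It's a constant shift of +19 (ROT19).
Undoing it on ngatiir: n−19=u, g−19=n, a−19=h, t−19=a, i−19=p, i−19=p, r−19=y.

unhappy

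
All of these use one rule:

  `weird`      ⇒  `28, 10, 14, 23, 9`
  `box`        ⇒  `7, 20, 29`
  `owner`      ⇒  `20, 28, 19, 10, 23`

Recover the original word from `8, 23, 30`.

cry

w is letter #23 and maps to 28: an offset of 5. Each letter is replaced by its alphabet position (a=1..z=26) + 5.
Reversing it on 8, 23, 30: 8→(8−5)÷1=3=c, 23→(23−5)÷1=18=r, 30→(30−5)÷1=25=y.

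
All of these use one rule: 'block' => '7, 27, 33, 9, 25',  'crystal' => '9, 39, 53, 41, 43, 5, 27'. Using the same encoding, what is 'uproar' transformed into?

b(#2)→7 and l(#12)→27: differences scale by 2, so n = 2·pos + 3. Each letter becomes 2×(its alphabet position, a=1..z=26) + 3.
On uproar: u=21→45, p=16→35, r=18→39, o=15→33, a=1→5, r=18→39.

45, 35, 39, 33, 5, 39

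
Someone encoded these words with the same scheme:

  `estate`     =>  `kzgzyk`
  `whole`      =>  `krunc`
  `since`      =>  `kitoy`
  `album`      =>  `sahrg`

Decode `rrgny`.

The output letters match the input read backwards, each shifted +6: estate reversed is etatse. The word is reversed, then every letter is shifted forward by 6.
Undoing it on rrgny: shift back: r−6=l, r−6=l, g−6=a, n−6=h, y−6=s → llahs; then reverse → shall.

shall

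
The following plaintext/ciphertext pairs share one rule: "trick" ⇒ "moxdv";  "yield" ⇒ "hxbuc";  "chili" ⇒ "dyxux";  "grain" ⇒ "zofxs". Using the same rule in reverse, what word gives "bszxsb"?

engine

t(19)→m(12) and r(17)→o(14) fit y≡25x+5 (mod 26); the inverse of 25 mod 26 is 25. Treating letters as 0–25, the rule is x ↦ 25x + 5 (mod 26).
Undoing it on bszxsb: b(1)→25·(1−5)≡4=e; s(18)→25·(18−5)≡13=n; z(25)→25·(25−5)≡6=g; x(23)→25·(23−5)≡8=i; s(18)→25·(18−5)≡13=n; b(1)→25·(1−5)≡4=e (all mod 26).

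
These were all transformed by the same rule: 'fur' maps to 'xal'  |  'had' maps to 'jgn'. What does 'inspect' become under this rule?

The output letters match the input read backwards, each shifted +6: fur reversed is ruf. Read the word backwards and shift each letter +6.
For inspect: reverse → tcepsni; then shift: t+6=z, c+6=i, e+6=k, p+6=v, s+6=y, n+6=t, i+6=o.

zikvyto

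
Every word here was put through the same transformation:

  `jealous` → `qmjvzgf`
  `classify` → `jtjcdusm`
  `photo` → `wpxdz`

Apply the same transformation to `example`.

lfjwaxr

In jealous: j→q is +7, e→m is +8, a→j is +9, l→v is +10 — the shift increases by 1 each position. Letter i (0-indexed) is shifted by i+7, so successive shifts are 7, 8, 9, ….
Applying it to example: e+7=l, x+8=f, a+9=j, m+10=w, p+11=a, l+12=x, e+13=r.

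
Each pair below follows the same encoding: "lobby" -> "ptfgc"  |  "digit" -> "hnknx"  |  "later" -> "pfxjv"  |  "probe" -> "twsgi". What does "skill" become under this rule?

Shifts by position in lobby: pos 0: l→p (+4), pos 1: o→t (+5), pos 2: b→f (+4), pos 3: b→g (+5) — repeating every 2. It's a Vigenère-style cipher with numeric key [4,5]: position i shifts by key[i mod 2].
Applying it to skill: s+4=w, k+5=p, i+4=m, l+5=q, l+4=p.

wpmqp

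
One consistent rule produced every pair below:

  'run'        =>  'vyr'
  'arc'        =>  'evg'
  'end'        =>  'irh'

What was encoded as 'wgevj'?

Compare letters: r→v is +4, u→y is +4, n→r is +4 — a constant shift. Every letter moves 4 places later in the alphabet, wrapping around z→a.
Undoing it on wgevj: w−4=s, g−4=c, e−4=a, v−4=r, j−4=f.

scarf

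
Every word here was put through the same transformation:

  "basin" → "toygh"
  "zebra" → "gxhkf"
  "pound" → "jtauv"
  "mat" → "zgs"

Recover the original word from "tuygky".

season

The output letters match the input read backwards, each shifted +6: basin reversed is nisab. The word is reversed, then every letter is shifted forward by 6.
Reversing it on tuygky: shift back: t−6=n, u−6=o, y−6=s, g−6=a, k−6=e, y−6=s → nosaes; then reverse → season.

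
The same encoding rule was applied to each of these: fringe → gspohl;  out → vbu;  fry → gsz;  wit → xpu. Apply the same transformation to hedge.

ilehl

The shift depends on letter class: consonant f→g is +1, but vowel i→p is +7. Two shifts are in play — +7 for a/e/i/o/u, +1 for every other letter.
On hedge: h(cons)+1=i, e(vowel)+7=l, d(cons)+1=e, g(cons)+1=h, e(vowel)+7=l.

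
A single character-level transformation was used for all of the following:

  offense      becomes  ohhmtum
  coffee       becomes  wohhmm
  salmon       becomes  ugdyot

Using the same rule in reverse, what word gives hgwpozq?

o(14)→o(14) and f(5)→h(7) fit y≡21x+6 (mod 26); the inverse of 21 mod 26 is 5. Treating letters as 0–25, the rule is x ↦ 21x + 6 (mod 26).
Reversing it on hgwpozq: h(7)→5·(7−6)≡5=f; g(6)→5·(6−6)≡0=a; w(22)→5·(22−6)≡2=c; p(15)→5·(15−6)≡19=t; o(14)→5·(14−6)≡14=o; z(25)→5·(25−6)≡17=r; q(16)→5·(16−6)≡24=y (all mod 26).

factory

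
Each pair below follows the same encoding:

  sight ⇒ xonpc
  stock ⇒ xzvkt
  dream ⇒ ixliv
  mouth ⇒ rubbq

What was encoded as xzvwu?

In sight: s→x is +5, i→o is +6, g→n is +7, h→p is +8 — the shift increases by 1 each position. Each letter shifts forward by (position + 5), i.e. 5, 6, 7, … — the shift grows by one for each successive letter.
Undoing it on xzvwu: x−5=s, z−6=t, v−7=o, w−8=o, u−9=l.

stool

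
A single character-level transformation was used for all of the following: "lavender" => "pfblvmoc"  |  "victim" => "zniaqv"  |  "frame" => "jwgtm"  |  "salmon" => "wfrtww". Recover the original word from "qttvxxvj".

Letter i (0-indexed) is shifted by i+4, so successive shifts are 4, 5, 6, ….
Reversing it on qttvxxvj: q−4=m, t−5=o, t−6=n, v−7=o, x−8=p, x−9=o, v−10=l, j−11=y.

monopoly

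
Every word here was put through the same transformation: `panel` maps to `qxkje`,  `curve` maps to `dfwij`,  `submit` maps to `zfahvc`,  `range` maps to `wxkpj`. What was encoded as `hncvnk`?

motion

p(15)→q(16) and a(0)→x(23) fit y≡3x+23 (mod 26); the inverse of 3 mod 26 is 9. Each letter's alphabet position (a=0..z=25) is mapped through 3·x+23 mod 26 — an affine cipher.
Reversing it on hncvnk: h(7)→9·(7−23)≡12=m; n(13)→9·(13−23)≡14=o; c(2)→9·(2−23)≡19=t; v(21)→9·(21−23)≡8=i; n(13)→9·(13−23)≡14=o; k(10)→9·(10−23)≡13=n (all mod 26).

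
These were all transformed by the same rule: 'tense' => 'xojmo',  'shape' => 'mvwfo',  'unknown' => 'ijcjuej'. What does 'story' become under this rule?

t(19)→x(23) and e(4)→o(14) fit y≡11x+22 (mod 26); the inverse of 11 mod 26 is 19. Each letter's alphabet position (a=0..z=25) is mapped through 11·x+22 mod 26 — an affine cipher.
For story: s(18)→11·18+22≡12=m; t(19)→11·19+22≡23=x; o(14)→11·14+22≡20=u; r(17)→11·17+22≡1=b; y(24)→11·24+22≡0=a (all mod 26).

mxuba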